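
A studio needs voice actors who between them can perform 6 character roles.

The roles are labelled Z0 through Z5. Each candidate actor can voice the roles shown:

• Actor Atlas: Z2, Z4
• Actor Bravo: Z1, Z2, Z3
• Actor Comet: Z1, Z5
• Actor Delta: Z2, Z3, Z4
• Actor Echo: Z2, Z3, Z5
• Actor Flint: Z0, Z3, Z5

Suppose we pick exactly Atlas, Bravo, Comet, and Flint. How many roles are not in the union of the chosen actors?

0

Union of Atlas, Bravo, Comet, Flint = {Z0, Z1, Z2, Z3, Z4, Z5} — that's every role, so 0 are uncovered.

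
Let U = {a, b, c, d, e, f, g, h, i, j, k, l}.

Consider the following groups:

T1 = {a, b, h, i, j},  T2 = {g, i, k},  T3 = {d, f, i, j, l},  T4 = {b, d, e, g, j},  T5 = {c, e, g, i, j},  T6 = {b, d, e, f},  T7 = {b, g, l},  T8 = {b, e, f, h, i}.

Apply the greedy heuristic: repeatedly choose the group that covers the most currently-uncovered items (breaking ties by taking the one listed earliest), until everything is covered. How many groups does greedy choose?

4

Greedy: pick T1 (covers 5 new) → pick T3 (covers 3 new) → pick T5 (covers 3 new) → pick T2 (covers 1 new). Total picks: 4.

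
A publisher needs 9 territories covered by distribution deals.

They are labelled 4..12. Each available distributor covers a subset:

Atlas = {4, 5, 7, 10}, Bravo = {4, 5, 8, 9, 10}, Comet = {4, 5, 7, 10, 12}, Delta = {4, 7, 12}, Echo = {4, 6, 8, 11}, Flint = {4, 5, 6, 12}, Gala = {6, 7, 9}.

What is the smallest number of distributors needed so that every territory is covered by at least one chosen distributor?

3

Comet and Echo and Gala together: Comet ∪ Echo ∪ Gala = {4, 5, 6, 7, 8, 9, 10, 11, 12} — every territory is covered.
Only Echo contains 11, so Echo is forced; the remaining 5 territories need at least 2 more distributors (each remaining distributor adds at most 4) — so at least 3 distributors are needed, and 3 is optimal.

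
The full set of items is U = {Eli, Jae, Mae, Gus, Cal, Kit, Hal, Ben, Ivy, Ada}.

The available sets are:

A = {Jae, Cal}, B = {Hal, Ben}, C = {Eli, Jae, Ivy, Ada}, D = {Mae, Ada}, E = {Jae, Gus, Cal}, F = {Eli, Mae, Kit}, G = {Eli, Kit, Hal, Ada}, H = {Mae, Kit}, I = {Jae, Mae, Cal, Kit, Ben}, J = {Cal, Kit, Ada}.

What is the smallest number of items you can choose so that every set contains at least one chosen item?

T = {Jae, Mae, Kit, Ben} meets every set (each contains at least one member of T), and |T| = 4.
No choice of 3 items meets every set, so 4 is the minimum.

4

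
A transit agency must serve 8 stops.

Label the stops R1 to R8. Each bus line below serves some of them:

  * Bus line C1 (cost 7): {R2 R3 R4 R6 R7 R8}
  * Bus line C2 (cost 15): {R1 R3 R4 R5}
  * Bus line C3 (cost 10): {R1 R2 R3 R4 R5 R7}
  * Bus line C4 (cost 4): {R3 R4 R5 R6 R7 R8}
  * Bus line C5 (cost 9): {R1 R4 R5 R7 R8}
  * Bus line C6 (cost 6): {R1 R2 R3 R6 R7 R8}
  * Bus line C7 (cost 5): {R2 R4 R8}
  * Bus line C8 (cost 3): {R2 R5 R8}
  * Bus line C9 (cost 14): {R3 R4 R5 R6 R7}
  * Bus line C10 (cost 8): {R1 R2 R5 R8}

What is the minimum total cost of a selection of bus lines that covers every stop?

C4, C6 together cover every stop (C4 ∪ C6 = {R1, R2, R3, R4, R5, R6, R7, R8}); total cost 4 + 6 = 10.
No covering selection has total cost below 10.

10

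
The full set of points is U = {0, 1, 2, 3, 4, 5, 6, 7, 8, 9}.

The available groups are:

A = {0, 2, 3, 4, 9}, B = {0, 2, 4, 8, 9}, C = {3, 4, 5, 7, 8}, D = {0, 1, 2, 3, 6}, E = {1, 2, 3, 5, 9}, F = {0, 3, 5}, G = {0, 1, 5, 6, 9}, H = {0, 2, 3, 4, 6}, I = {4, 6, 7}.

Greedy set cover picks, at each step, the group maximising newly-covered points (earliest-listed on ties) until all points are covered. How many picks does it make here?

Greedy: pick A (covers 5 new) → pick C (covers 3 new) → pick D (covers 2 new). Total picks: 3.

3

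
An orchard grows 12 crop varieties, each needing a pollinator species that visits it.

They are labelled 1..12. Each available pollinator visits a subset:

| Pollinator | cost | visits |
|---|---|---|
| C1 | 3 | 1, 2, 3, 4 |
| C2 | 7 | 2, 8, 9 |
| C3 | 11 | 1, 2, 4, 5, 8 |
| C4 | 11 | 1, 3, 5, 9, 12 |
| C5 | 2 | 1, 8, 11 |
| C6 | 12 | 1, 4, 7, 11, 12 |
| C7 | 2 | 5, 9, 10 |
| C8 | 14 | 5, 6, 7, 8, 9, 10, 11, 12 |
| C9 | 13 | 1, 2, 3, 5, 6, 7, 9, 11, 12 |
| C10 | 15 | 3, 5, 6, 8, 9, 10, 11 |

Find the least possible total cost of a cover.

C1, C8 together cover every variety (C1 ∪ C8 = {1, 2, 3, 4, 5, 6, 7, 8, 9, 10, 11, 12}); total cost 3 + 14 = 17.
The greedy pick C5, C7, C1, C9 costs 20; no covering selection beats 17.

17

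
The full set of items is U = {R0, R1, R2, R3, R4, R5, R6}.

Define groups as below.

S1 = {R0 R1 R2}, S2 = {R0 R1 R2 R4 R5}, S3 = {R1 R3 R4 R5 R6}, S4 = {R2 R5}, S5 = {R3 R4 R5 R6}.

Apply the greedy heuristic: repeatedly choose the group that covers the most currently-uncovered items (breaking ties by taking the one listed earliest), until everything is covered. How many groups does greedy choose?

Greedy: pick S2 (covers 5 new) → pick S3 (covers 2 new). Total picks: 2.

2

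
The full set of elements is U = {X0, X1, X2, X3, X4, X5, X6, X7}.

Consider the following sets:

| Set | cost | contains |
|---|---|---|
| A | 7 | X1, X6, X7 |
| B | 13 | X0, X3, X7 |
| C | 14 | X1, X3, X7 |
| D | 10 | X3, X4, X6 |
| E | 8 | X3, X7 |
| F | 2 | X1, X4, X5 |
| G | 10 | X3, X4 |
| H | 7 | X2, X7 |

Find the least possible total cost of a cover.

29

A, B, F, H together cover every element (A ∪ B ∪ F ∪ H = {X0, X1, X2, X3, X4, X5, X6, X7}); total cost 7 + 13 + 2 + 7 = 29.
No covering selection has total cost below 29.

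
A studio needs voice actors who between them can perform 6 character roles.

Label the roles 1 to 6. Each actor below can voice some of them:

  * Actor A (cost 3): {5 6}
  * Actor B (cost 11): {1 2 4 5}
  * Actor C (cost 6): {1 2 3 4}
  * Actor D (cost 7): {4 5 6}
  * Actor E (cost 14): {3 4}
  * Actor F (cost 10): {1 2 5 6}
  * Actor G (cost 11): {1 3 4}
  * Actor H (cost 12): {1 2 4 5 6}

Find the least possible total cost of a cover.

9

A, C together cover every role (A ∪ C = {1, 2, 3, 4, 5, 6}); total cost 3 + 6 = 9.
No covering selection has total cost below 9.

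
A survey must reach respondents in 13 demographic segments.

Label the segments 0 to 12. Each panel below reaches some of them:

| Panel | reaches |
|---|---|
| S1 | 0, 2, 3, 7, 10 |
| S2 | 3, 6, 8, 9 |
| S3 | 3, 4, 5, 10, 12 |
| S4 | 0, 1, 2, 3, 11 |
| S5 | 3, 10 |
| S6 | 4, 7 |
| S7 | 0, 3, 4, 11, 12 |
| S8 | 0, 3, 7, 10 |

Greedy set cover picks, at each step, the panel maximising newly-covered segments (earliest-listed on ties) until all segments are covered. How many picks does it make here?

4

Greedy: pick S1 (covers 5 new) → pick S2 (covers 3 new) → pick S3 (covers 3 new) → pick S4 (covers 2 new). Total picks: 4.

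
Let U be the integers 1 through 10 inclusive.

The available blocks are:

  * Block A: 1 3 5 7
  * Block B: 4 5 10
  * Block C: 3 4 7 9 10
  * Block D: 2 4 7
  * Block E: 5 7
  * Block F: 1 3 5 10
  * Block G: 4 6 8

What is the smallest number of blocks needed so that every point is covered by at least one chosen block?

A, C, D, and G cover everything between them: the union {1, 2, 3, 4, 5, 6, 7, 8, 9, 10} is all of U.
Only C contains 9, so C is forced; the remaining 5 points need at least 3 more blocks (each remaining block adds at most 2) — so at least 4 blocks are needed, and 4 is optimal.

4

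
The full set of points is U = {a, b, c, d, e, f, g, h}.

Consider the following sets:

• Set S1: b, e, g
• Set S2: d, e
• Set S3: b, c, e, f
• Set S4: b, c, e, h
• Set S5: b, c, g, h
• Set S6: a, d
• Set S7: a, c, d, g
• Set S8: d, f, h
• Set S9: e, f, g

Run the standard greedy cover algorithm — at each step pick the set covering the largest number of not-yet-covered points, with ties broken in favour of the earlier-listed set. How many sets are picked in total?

3

Greedy: pick S3 (covers 4 new) → pick S7 (covers 3 new) → pick S4 (covers 1 new). Total picks: 3.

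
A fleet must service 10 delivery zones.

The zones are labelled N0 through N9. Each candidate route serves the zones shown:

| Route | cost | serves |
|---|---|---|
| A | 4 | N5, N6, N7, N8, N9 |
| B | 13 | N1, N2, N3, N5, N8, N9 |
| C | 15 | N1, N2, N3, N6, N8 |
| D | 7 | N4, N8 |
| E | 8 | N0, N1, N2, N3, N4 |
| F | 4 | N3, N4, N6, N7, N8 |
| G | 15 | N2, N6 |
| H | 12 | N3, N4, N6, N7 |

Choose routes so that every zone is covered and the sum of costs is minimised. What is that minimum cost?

12

A, E together cover every zone (A ∪ E = {N0, N1, N2, N3, N4, N5, N6, N7, N8, N9}); total cost 4 + 8 = 12.
No covering selection has total cost below 12.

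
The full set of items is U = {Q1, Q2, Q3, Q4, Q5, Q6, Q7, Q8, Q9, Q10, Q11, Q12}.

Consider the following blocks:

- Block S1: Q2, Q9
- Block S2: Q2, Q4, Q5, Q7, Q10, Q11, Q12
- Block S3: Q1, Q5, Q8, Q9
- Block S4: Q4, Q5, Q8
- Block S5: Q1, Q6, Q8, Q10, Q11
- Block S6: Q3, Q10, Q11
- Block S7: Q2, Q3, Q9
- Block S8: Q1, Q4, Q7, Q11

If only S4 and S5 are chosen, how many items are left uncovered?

Union of S4, S5 = {Q1, Q4, Q5, Q6, Q8, Q10, Q11}.
Not covered: Q2, Q3, Q7, Q9, Q12 — 5 items.

5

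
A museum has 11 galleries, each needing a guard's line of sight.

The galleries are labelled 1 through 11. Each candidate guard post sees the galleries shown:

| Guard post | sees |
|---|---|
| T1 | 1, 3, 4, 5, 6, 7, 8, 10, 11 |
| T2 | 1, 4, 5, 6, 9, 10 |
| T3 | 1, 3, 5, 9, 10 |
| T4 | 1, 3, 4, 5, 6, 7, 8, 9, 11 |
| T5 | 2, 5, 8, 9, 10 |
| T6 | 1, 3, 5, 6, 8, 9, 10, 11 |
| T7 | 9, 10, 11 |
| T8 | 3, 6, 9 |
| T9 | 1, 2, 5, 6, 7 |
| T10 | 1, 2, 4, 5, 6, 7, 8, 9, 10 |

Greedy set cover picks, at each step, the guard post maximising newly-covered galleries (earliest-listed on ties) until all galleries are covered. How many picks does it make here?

2

Greedy: pick T1 (covers 9 new) → pick T5 (covers 2 new). Total picks: 2.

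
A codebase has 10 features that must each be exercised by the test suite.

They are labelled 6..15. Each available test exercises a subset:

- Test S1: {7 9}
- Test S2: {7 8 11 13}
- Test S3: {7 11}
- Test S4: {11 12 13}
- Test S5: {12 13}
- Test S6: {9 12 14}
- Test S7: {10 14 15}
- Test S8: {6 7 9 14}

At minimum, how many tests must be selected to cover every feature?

4

Take {S2, S6, S7, S8}. Their union is {6, 7, 8, 9, 10, 11, 12, 13, 14, 15}, which is all 10 features.
No 3 of the 8 tests cover everything (all 56 combinations miss at least one feature), so 4 is optimal.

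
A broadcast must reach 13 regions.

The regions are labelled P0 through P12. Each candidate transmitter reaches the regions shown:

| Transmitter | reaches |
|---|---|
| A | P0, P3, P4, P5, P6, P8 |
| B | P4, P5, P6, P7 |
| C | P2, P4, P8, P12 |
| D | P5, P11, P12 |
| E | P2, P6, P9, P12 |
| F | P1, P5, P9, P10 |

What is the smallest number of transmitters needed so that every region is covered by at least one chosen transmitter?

5

A and B and D and E and F together: A ∪ B ∪ D ∪ E ∪ F = {P0, P1, P2, P3, P4, P5, P6, P7, P8, P9, P10, P11, P12} — every region is covered.
No 4 of the 6 transmitters cover everything (all 15 combinations miss at least one region), so 5 is optimal.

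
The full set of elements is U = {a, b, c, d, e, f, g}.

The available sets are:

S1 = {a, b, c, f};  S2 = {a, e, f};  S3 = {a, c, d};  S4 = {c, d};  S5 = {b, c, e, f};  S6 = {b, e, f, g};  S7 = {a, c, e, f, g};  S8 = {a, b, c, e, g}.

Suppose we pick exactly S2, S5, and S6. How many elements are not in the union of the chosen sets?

Union of S2, S5, S6 = {a, b, c, e, f, g}.
Not covered: d — 1 element.

1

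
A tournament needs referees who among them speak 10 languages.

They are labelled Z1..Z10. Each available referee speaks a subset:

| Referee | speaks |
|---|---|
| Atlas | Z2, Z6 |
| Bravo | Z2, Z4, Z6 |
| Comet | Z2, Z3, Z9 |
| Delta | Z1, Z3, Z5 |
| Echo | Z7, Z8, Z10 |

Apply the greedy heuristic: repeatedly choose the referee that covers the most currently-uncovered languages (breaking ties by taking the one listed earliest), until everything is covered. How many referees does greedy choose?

4

Greedy: pick Bravo (covers 3 new) → pick Delta (covers 3 new) → pick Echo (covers 3 new) → pick Comet (covers 1 new). Total picks: 4.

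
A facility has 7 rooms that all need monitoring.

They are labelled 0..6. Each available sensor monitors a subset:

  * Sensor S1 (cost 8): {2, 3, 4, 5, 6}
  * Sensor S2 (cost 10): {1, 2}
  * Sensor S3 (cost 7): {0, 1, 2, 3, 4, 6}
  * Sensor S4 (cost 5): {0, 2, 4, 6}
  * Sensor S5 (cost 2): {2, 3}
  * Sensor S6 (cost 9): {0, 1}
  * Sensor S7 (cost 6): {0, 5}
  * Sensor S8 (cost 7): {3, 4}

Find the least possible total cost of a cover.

S3, S7 together cover every room (S3 ∪ S7 = {0, 1, 2, 3, 4, 5, 6}); total cost 7 + 6 = 13.
The greedy pick S5, S4, S7, S3 costs 20; no covering selection beats 13.

13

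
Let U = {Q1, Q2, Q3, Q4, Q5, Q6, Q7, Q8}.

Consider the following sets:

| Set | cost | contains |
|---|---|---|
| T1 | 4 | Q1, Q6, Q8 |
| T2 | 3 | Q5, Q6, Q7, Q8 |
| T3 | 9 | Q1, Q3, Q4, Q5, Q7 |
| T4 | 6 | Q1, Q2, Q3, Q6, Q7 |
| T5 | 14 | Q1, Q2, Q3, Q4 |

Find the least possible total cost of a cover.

T2, T5 together cover every item (T2 ∪ T5 = {Q1, Q2, Q3, Q4, Q5, Q6, Q7, Q8}); total cost 3 + 14 = 17.
The greedy pick T2, T4, T3 costs 18; no covering selection beats 17.

17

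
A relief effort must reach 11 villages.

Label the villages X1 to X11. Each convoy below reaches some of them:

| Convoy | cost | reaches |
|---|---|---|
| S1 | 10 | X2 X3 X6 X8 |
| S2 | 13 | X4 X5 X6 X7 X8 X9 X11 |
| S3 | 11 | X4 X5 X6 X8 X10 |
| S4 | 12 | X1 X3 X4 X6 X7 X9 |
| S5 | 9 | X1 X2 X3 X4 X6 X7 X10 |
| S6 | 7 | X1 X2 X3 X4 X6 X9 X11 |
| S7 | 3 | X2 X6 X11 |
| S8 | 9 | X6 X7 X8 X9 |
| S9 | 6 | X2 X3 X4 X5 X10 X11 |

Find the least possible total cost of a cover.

S2, S5 together cover every village (S2 ∪ S5 = {X1, X2, X3, X4, X5, X6, X7, X8, X9, X10, X11}); total cost 13 + 9 = 22.
No covering selection has total cost below 22.

22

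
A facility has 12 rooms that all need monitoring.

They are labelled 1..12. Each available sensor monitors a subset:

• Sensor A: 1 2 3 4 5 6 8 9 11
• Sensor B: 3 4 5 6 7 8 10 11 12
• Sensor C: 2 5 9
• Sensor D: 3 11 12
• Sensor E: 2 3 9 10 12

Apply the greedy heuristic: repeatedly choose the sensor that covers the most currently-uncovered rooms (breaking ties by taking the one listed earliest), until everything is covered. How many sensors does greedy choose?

2

Greedy: pick A (covers 9 new) → pick B (covers 3 new). Total picks: 2.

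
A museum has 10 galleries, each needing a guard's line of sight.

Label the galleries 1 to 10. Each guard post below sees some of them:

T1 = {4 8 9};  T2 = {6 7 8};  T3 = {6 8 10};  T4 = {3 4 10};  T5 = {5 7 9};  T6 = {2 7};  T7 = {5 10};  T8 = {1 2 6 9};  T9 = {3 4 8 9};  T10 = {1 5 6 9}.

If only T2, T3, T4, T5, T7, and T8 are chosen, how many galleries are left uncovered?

0

Union of T2, T3, T4, T5, T7, T8 = {1, 2, 3, 4, 5, 6, 7, 8, 9, 10} — that's every gallery, so 0 are uncovered.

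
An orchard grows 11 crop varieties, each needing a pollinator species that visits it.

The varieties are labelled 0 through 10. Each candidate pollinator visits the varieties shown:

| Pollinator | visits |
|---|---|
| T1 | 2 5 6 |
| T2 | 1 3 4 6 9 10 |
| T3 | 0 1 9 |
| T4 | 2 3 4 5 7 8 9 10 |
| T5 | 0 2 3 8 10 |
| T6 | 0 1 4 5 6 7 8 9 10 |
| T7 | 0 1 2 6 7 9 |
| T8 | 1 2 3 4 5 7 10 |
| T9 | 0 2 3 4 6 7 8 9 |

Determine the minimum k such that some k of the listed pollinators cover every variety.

2

T8 and T9 together: T8 ∪ T9 = {0, 1, 2, 3, 4, 5, 6, 7, 8, 9, 10} — every variety is covered.
No single pollinator has all 11 varieties (the largest, T6, has 9), so 2 is optimal.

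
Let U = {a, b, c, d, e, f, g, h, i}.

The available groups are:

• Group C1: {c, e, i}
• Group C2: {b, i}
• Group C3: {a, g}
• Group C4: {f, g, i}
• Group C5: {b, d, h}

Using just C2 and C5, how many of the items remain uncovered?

Union of C2, C5 = {b, d, h, i}.
Not covered: a, c, e, f, g — 5 items.

5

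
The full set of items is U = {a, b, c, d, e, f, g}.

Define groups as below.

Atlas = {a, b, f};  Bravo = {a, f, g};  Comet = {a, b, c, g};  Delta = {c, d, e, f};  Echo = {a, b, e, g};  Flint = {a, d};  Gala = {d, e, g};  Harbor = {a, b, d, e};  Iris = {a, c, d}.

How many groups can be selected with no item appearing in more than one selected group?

Atlas, Gala are pairwise disjoint (Atlas={a,b,f}; Gala={d,e,g}).
Every remaining group overlaps one of these, and no 3 of the listed groups are pairwise disjoint, so 2 is the maximum.

2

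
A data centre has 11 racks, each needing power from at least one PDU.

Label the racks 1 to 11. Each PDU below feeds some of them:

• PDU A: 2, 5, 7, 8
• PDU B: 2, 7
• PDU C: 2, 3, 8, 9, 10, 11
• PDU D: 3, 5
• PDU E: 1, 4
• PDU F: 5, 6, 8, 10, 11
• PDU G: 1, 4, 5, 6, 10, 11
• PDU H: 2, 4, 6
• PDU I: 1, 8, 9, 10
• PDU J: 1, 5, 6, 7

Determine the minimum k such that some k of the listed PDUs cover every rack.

3

Take {C, E, J}. Their union is {1, 2, 3, 4, 5, 6, 7, 8, 9, 10, 11}, which is all 11 racks.
No 2 of the 10 PDUs cover everything (all 45 combinations miss at least one rack), so 3 is optimal.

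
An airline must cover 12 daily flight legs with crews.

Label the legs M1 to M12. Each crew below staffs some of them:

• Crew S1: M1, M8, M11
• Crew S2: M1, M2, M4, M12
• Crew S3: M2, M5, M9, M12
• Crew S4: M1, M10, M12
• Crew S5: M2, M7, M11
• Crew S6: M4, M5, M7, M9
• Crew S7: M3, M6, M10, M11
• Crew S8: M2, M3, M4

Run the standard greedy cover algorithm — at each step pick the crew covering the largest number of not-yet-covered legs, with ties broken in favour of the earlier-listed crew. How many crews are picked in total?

Greedy: pick S2 (covers 4 new) → pick S7 (covers 4 new) → pick S6 (covers 3 new) → pick S1 (covers 1 new). Total picks: 4.

4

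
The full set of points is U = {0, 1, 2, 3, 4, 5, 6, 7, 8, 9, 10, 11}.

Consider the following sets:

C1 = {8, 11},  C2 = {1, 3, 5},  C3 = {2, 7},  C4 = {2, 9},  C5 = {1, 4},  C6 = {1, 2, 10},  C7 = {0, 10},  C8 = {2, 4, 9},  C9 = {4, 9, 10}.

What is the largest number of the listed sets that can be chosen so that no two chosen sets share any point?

C1, C4, C5, C7 are pairwise disjoint (C1={8,11}; C4={2,9}; C5={1,4}; C7={0,10}).
Every remaining set overlaps one of these, and no 5 of the listed sets are pairwise disjoint, so 4 is the maximum.

4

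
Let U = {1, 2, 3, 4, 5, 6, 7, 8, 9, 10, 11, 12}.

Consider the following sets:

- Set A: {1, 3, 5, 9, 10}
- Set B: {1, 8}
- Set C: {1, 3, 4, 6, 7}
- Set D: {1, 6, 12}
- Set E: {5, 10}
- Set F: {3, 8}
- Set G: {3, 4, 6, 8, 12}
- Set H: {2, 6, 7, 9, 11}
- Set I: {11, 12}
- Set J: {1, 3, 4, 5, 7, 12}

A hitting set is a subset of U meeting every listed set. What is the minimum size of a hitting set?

The 4 items {5, 6, 8, 11} hit every set.
No choice of 3 items meets every set, so 4 is the minimum.

4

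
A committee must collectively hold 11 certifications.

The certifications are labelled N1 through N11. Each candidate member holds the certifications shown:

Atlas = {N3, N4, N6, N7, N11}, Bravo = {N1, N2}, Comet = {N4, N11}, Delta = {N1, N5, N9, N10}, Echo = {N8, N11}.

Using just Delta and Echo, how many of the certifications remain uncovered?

5

Union of Delta, Echo = {N1, N5, N8, N9, N10, N11}.
Not covered: N2, N3, N4, N6, N7 — 5 certifications.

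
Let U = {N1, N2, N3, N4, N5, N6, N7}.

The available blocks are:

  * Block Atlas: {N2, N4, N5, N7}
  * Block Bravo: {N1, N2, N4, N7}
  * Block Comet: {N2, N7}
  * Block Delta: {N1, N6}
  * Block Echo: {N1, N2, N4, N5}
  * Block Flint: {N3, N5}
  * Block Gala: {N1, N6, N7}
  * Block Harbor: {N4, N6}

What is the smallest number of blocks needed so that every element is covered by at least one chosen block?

Atlas and Delta and Flint together: Atlas ∪ Delta ∪ Flint = {N1, N2, N3, N4, N5, N6, N7} — every element is covered.
Only Flint contains N3, so Flint is forced; the remaining 5 elements need at least 2 more blocks (each remaining block adds at most 4) — so at least 3 blocks are needed, and 3 is optimal.

3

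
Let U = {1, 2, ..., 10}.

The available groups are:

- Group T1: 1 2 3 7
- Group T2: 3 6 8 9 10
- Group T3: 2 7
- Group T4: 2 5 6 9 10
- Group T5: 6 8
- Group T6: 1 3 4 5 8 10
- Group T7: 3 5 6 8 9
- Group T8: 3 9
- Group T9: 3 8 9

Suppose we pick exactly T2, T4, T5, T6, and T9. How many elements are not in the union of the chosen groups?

1

Union of T2, T4, T5, T6, T9 = {1, 2, 3, 4, 5, 6, 8, 9, 10}.
Not covered: 7 — 1 element.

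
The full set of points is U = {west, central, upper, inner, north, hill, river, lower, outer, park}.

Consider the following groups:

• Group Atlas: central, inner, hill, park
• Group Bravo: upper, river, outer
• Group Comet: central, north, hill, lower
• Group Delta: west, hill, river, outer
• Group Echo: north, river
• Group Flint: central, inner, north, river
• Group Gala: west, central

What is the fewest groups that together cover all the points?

Take {Atlas, Bravo, Comet, Delta}. Their union is {west, central, upper, inner, north, hill, river, lower, outer, park}, which is all 10 points.
No 3 of the 7 groups cover everything (all 35 combinations miss at least one point), so 4 is optimal.

4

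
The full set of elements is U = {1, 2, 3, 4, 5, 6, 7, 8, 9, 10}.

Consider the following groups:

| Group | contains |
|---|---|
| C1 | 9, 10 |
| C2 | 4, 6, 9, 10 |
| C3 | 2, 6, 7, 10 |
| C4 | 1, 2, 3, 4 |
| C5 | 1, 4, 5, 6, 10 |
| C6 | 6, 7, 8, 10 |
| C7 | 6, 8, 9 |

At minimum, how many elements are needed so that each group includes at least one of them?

H = {3, 6, 9} meets every group (each contains at least one member of H), and |H| = 3.
No choice of 2 elements meets every group, so 3 is the minimum.

3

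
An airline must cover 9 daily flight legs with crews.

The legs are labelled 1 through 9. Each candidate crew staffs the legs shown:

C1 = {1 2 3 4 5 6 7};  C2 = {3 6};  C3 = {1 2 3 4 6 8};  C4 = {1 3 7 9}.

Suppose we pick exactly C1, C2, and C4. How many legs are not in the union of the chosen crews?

Union of C1, C2, C4 = {1, 2, 3, 4, 5, 6, 7, 9}.
Not covered: 8 — 1 leg.

1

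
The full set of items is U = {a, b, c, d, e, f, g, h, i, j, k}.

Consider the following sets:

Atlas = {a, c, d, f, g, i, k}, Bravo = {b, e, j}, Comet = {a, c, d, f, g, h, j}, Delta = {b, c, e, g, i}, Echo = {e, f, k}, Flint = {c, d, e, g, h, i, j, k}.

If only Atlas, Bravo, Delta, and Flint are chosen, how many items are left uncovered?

Union of Atlas, Bravo, Delta, Flint = {a, b, c, d, e, f, g, h, i, j, k} — that's every item, so 0 are uncovered.

0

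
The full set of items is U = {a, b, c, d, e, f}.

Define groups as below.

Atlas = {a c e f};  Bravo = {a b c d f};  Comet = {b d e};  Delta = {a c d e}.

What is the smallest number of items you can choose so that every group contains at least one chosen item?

2

Take H = {e, f}. Each listed group contains at least one of these, so H is a hitting set of size 2.
No single item lies in every group, so at least 2 are needed and 2 is optimal.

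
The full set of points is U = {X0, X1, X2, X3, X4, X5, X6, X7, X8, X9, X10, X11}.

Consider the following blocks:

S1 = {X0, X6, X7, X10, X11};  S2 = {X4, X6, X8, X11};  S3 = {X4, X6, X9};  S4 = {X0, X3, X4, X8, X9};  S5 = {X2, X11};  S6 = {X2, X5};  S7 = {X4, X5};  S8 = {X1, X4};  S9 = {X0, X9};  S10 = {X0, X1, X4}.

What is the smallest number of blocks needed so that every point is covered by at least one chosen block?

S1, S4, S6, and S10 cover everything between them: the union {X0, X1, X2, X3, X4, X5, X6, X7, X8, X9, X10, X11} is all of U.
No 3 of the 10 blocks cover everything (all 120 combinations miss at least one point), so 4 is optimal.

4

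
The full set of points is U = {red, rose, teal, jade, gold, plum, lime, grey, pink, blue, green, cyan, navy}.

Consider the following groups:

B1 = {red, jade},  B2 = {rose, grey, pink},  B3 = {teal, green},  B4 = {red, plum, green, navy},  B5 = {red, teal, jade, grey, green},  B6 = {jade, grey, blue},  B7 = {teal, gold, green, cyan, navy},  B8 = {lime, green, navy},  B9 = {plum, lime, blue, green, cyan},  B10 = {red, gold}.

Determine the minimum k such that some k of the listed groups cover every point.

4

Take {B1, B2, B7, B9}. Their union is {red, rose, teal, jade, gold, plum, lime, grey, pink, blue, green, cyan, navy}, which is all 13 points.
No 3 of the 10 groups cover everything (all 120 combinations miss at least one point), so 4 is optimal.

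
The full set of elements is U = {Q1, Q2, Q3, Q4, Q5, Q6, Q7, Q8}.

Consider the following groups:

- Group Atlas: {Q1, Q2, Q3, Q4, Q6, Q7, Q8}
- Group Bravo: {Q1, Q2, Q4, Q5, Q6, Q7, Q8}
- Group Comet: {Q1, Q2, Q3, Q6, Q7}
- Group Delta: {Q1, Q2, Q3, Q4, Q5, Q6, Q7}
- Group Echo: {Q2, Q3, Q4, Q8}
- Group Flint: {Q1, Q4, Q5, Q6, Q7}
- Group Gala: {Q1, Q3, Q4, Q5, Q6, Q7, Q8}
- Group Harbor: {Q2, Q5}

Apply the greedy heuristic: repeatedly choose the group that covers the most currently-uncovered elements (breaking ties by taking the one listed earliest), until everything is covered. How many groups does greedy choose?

Greedy: pick Atlas (covers 7 new) → pick Bravo (covers 1 new). Total picks: 2.

2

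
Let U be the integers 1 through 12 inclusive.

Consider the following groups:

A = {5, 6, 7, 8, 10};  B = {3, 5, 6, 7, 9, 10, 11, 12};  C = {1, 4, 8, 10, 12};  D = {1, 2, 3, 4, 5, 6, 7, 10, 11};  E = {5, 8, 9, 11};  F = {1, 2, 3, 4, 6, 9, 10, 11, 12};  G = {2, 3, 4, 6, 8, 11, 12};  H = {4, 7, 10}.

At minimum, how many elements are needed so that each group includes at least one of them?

2

Take T = {10, 11}. Each listed group contains at least one of these, so T is a hitting set of size 2.
The groups E, H are pairwise disjoint, so any hitting set needs a separate element for each — at least 2. Hence 2 is optimal.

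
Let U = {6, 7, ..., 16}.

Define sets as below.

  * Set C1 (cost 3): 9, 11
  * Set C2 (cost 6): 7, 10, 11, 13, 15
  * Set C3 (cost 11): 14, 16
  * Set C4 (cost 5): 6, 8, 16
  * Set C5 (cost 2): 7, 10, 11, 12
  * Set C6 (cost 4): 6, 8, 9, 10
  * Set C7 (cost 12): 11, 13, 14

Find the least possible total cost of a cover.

23

C2, C3, C5, C6 together cover every element (C2 ∪ C3 ∪ C5 ∪ C6 = {6, 7, 8, 9, 10, 11, 12, 13, 14, 15, 16}); total cost 6 + 11 + 2 + 4 = 23.
The greedy pick C5, C6, C2, C4, C3 costs 28; no covering selection beats 23.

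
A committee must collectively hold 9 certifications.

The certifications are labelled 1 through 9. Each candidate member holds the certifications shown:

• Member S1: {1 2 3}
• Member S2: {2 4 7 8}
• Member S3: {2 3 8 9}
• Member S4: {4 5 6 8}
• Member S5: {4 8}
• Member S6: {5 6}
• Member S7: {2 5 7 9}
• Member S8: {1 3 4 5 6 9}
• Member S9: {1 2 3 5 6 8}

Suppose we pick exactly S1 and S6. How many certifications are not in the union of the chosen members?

4

Union of S1, S6 = {1, 2, 3, 5, 6}.
Not covered: 4, 7, 8, 9 — 4 certifications.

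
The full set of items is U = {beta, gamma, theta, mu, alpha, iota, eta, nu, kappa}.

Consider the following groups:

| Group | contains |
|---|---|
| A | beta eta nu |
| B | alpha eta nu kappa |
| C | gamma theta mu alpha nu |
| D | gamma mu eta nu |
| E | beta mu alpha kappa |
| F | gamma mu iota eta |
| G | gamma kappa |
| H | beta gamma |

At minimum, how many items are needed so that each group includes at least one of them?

3

The 3 items {gamma, eta, kappa} hit every group.
No choice of 2 items meets every group, so 3 is the minimum.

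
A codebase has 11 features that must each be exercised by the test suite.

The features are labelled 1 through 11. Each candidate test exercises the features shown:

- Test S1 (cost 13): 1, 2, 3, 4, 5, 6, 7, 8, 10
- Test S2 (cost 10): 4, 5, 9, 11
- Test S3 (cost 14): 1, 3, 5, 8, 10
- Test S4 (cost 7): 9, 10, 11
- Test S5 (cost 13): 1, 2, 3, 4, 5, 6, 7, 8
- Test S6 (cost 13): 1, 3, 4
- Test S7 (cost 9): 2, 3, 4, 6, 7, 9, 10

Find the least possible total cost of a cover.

20

S1, S4 together cover every feature (S1 ∪ S4 = {1, 2, 3, 4, 5, 6, 7, 8, 9, 10, 11}); total cost 13 + 7 = 20.
The greedy pick S7, S1, S4 costs 29; no covering selection beats 20.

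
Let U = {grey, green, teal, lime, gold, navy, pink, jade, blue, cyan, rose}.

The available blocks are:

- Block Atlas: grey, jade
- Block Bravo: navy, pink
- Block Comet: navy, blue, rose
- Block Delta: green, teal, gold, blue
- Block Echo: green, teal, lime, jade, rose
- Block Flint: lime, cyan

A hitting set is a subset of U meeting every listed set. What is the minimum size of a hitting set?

The 4 items {green, lime, navy, jade} hit every block.
The blocks Atlas, Bravo, Delta, Flint are pairwise disjoint, so any hitting set needs a separate item for each — at least 4. Hence 4 is optimal.

4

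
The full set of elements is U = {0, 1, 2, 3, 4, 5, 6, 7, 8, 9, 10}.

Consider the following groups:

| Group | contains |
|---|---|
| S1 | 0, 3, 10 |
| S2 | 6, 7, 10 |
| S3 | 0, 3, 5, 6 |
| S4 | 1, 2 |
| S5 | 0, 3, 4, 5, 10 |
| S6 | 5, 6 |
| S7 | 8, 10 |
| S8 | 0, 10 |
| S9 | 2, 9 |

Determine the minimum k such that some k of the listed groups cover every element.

5

S2 and S4 and S5 and S7 and S9 together: S2 ∪ S4 ∪ S5 ∪ S7 ∪ S9 = {0, 1, 2, 3, 4, 5, 6, 7, 8, 9, 10} — every element is covered.
No 4 of the 9 groups cover everything (all 126 combinations miss at least one element), so 5 is optimal.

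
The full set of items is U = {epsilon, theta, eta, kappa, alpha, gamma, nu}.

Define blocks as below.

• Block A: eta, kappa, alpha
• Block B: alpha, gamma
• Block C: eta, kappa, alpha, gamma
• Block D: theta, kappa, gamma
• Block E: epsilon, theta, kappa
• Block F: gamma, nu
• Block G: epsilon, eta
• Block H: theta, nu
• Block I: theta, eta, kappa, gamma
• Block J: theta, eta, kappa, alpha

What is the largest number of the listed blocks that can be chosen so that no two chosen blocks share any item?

3

B, G, H are pairwise disjoint (B={alpha,gamma}; G={epsilon,eta}; H={theta,nu}).
Every remaining block overlaps one of these, and no 4 of the listed blocks are pairwise disjoint, so 3 is the maximum.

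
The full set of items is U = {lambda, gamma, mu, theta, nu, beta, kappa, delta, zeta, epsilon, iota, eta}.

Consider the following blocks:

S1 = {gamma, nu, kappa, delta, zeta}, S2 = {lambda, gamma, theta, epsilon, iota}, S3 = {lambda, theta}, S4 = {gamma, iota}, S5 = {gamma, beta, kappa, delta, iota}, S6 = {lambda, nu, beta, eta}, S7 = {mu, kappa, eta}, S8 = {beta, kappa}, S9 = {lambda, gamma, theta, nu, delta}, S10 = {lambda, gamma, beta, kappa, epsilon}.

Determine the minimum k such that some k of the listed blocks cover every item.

4

S1 and S2 and S7 and S8 together: S1 ∪ S2 ∪ S7 ∪ S8 = {lambda, gamma, mu, theta, nu, beta, kappa, delta, zeta, epsilon, iota, eta} — every item is covered.
No 3 of the 10 blocks cover everything (all 120 combinations miss at least one item), so 4 is optimal.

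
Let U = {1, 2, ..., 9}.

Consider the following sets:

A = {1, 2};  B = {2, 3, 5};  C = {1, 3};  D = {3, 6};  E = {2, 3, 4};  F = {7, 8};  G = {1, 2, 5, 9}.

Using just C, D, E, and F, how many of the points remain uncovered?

2

Union of C, D, E, F = {1, 2, 3, 4, 6, 7, 8}.
Not covered: 5, 9 — 2 points.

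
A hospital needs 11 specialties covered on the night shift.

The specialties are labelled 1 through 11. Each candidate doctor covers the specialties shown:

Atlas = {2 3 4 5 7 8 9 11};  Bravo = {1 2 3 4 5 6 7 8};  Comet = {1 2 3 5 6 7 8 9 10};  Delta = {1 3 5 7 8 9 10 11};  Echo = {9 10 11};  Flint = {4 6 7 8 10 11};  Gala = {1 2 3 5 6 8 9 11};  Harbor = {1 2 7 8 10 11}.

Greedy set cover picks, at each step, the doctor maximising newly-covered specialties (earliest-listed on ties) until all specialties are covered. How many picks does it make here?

Greedy: pick Comet (covers 9 new) → pick Atlas (covers 2 new). Total picks: 2.

2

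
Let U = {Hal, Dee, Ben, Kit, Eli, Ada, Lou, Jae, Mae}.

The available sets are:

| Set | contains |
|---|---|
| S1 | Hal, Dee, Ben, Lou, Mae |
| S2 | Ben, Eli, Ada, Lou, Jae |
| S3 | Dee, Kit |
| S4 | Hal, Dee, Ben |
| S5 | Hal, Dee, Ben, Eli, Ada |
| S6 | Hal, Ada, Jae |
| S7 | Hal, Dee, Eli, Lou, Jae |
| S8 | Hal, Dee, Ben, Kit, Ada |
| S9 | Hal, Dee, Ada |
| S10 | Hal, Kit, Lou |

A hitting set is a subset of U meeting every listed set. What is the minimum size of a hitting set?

H = {Hal, Dee, Eli} meets every set (each contains at least one member of H), and |H| = 3.
No choice of 2 elements meets every set, so 3 is the minimum.

3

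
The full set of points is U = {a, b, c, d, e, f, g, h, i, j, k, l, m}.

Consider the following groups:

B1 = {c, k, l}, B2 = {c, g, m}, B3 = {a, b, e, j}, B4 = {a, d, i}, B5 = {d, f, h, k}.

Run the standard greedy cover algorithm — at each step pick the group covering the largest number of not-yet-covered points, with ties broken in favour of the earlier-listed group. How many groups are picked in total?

5

Greedy: pick B3 (covers 4 new) → pick B5 (covers 4 new) → pick B2 (covers 3 new) → pick B1 (covers 1 new) → pick B4 (covers 1 new). Total picks: 5.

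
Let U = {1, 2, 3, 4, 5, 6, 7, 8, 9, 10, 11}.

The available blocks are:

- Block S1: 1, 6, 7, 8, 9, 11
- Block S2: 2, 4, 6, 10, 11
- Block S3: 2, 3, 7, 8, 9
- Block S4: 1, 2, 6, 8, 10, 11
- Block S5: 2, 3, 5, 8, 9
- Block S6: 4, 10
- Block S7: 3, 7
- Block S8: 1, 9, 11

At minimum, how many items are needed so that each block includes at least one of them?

Take H = {1, 3, 10}. Each listed block contains at least one of these, so H is a hitting set of size 3.
The blocks S6, S7, S8 are pairwise disjoint, so any hitting set needs a separate item for each — at least 3. Hence 3 is optimal.

3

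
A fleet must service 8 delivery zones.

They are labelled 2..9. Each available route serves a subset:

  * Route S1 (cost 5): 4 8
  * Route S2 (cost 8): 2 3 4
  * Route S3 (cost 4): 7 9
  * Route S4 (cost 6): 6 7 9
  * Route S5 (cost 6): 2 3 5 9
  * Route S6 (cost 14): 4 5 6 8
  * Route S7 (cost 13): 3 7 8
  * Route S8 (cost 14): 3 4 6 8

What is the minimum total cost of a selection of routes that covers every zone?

S1, S4, S5 together cover every zone (S1 ∪ S4 ∪ S5 = {2, 3, 4, 5, 6, 7, 8, 9}); total cost 5 + 6 + 6 = 17.
No covering selection has total cost below 17.

17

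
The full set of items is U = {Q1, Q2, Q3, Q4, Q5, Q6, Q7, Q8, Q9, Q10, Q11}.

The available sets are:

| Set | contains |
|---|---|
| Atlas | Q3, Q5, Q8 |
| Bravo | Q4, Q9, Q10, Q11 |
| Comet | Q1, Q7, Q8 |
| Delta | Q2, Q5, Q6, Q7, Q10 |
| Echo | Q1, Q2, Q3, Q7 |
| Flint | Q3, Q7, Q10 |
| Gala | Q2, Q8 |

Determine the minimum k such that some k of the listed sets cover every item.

Atlas, Bravo, Delta, and Echo cover everything between them: the union {Q1, Q2, Q3, Q4, Q5, Q6, Q7, Q8, Q9, Q10, Q11} is all of U.
No 3 of the 7 sets cover everything (all 35 combinations miss at least one item), so 4 is optimal.

4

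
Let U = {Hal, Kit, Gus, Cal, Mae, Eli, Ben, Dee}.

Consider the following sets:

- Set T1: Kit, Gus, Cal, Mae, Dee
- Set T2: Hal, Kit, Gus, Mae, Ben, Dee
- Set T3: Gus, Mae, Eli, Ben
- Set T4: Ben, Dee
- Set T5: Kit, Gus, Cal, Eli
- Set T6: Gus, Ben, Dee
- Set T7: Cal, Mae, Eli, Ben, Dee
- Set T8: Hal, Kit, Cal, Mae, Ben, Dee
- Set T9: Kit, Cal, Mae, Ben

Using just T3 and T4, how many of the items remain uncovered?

3

Union of T3, T4 = {Gus, Mae, Eli, Ben, Dee}.
Not covered: Hal, Kit, Cal — 3 items.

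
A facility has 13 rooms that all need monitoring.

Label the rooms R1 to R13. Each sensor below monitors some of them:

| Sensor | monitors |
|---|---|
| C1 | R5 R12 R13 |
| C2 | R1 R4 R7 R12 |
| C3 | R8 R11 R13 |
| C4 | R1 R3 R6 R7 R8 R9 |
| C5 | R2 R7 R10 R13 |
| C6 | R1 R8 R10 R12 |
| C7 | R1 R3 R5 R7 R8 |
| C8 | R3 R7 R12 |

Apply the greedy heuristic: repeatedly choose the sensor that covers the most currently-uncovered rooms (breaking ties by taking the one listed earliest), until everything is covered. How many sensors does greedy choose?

5

Greedy: pick C4 (covers 6 new) → pick C1 (covers 3 new) → pick C5 (covers 2 new) → pick C2 (covers 1 new) → pick C3 (covers 1 new). Total picks: 5.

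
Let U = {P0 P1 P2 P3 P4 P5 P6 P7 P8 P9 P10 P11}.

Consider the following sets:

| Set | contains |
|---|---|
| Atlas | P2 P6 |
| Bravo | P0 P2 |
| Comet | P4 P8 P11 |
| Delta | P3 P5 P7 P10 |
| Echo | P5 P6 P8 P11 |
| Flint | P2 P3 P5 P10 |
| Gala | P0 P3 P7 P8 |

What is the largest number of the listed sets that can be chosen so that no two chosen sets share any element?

Bravo, Comet, Delta are pairwise disjoint (Bravo={P0,P2}; Comet={P4,P8,P11}; Delta={P3,P5,P7,P10}).
Every remaining set overlaps one of these, and no 4 of the listed sets are pairwise disjoint, so 3 is the maximum.

3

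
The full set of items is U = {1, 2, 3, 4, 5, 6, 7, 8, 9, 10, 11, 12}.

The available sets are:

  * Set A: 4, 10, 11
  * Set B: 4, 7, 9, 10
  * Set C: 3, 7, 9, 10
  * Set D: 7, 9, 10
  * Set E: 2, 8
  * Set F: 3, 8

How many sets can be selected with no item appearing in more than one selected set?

A, E are pairwise disjoint (A={4,10,11}; E={2,8}).
Every remaining set overlaps one of these, and no 3 of the listed sets are pairwise disjoint, so 2 is the maximum.

2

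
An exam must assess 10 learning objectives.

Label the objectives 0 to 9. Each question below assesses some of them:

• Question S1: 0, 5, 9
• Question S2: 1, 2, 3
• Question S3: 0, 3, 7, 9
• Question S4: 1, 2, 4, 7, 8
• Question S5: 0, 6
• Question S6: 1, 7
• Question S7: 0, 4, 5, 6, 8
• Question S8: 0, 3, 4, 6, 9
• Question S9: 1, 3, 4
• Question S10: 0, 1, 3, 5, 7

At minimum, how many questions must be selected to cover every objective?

3

S1 and S4 and S8 together: S1 ∪ S4 ∪ S8 = {0, 1, 2, 3, 4, 5, 6, 7, 8, 9} — every objective is covered.
No 2 of the 10 questions cover everything (all 45 combinations miss at least one objective), so 3 is optimal.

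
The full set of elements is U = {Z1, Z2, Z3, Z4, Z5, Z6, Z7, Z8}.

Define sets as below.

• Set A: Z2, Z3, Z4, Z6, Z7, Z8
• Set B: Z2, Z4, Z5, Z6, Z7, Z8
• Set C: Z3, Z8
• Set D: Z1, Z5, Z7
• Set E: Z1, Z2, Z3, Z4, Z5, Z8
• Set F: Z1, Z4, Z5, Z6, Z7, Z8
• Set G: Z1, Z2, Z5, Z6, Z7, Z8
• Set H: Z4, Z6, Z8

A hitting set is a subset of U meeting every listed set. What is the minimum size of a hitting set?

2

Take T = {Z7, Z8}. Each listed set contains at least one of these, so T is a hitting set of size 2.
The sets C, D are pairwise disjoint, so any hitting set needs a separate element for each — at least 2. Hence 2 is optimal.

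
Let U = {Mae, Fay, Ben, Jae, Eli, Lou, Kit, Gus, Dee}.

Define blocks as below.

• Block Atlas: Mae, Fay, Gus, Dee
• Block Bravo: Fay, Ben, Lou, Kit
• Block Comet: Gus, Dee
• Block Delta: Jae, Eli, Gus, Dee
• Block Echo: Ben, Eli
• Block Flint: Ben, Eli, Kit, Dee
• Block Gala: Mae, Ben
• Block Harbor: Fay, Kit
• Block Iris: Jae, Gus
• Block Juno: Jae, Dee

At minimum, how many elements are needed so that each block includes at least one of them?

4

H = {Ben, Jae, Kit, Gus} meets every block (each contains at least one member of H), and |H| = 4.
No choice of 3 elements meets every block, so 4 is the minimum.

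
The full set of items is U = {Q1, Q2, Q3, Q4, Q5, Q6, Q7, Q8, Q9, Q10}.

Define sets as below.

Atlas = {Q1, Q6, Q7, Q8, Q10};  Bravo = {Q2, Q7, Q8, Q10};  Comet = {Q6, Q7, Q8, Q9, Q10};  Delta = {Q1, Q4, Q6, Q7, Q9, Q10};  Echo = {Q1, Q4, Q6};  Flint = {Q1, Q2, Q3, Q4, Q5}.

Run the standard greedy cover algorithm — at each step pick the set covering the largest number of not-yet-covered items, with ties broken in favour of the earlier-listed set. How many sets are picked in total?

3

Greedy: pick Delta (covers 6 new) → pick Flint (covers 3 new) → pick Atlas (covers 1 new). Total picks: 3.
(The true minimum cover uses only 2 sets, so greedy is not optimal here.)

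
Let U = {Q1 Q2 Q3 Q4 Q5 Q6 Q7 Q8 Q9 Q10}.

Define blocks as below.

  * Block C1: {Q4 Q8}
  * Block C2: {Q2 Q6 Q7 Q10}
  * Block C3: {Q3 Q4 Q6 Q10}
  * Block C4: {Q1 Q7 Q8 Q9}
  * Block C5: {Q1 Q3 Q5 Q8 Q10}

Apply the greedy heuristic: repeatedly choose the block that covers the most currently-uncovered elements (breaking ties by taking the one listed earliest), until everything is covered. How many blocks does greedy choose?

4

Greedy: pick C5 (covers 5 new) → pick C2 (covers 3 new) → pick C1 (covers 1 new) → pick C4 (covers 1 new). Total picks: 4.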